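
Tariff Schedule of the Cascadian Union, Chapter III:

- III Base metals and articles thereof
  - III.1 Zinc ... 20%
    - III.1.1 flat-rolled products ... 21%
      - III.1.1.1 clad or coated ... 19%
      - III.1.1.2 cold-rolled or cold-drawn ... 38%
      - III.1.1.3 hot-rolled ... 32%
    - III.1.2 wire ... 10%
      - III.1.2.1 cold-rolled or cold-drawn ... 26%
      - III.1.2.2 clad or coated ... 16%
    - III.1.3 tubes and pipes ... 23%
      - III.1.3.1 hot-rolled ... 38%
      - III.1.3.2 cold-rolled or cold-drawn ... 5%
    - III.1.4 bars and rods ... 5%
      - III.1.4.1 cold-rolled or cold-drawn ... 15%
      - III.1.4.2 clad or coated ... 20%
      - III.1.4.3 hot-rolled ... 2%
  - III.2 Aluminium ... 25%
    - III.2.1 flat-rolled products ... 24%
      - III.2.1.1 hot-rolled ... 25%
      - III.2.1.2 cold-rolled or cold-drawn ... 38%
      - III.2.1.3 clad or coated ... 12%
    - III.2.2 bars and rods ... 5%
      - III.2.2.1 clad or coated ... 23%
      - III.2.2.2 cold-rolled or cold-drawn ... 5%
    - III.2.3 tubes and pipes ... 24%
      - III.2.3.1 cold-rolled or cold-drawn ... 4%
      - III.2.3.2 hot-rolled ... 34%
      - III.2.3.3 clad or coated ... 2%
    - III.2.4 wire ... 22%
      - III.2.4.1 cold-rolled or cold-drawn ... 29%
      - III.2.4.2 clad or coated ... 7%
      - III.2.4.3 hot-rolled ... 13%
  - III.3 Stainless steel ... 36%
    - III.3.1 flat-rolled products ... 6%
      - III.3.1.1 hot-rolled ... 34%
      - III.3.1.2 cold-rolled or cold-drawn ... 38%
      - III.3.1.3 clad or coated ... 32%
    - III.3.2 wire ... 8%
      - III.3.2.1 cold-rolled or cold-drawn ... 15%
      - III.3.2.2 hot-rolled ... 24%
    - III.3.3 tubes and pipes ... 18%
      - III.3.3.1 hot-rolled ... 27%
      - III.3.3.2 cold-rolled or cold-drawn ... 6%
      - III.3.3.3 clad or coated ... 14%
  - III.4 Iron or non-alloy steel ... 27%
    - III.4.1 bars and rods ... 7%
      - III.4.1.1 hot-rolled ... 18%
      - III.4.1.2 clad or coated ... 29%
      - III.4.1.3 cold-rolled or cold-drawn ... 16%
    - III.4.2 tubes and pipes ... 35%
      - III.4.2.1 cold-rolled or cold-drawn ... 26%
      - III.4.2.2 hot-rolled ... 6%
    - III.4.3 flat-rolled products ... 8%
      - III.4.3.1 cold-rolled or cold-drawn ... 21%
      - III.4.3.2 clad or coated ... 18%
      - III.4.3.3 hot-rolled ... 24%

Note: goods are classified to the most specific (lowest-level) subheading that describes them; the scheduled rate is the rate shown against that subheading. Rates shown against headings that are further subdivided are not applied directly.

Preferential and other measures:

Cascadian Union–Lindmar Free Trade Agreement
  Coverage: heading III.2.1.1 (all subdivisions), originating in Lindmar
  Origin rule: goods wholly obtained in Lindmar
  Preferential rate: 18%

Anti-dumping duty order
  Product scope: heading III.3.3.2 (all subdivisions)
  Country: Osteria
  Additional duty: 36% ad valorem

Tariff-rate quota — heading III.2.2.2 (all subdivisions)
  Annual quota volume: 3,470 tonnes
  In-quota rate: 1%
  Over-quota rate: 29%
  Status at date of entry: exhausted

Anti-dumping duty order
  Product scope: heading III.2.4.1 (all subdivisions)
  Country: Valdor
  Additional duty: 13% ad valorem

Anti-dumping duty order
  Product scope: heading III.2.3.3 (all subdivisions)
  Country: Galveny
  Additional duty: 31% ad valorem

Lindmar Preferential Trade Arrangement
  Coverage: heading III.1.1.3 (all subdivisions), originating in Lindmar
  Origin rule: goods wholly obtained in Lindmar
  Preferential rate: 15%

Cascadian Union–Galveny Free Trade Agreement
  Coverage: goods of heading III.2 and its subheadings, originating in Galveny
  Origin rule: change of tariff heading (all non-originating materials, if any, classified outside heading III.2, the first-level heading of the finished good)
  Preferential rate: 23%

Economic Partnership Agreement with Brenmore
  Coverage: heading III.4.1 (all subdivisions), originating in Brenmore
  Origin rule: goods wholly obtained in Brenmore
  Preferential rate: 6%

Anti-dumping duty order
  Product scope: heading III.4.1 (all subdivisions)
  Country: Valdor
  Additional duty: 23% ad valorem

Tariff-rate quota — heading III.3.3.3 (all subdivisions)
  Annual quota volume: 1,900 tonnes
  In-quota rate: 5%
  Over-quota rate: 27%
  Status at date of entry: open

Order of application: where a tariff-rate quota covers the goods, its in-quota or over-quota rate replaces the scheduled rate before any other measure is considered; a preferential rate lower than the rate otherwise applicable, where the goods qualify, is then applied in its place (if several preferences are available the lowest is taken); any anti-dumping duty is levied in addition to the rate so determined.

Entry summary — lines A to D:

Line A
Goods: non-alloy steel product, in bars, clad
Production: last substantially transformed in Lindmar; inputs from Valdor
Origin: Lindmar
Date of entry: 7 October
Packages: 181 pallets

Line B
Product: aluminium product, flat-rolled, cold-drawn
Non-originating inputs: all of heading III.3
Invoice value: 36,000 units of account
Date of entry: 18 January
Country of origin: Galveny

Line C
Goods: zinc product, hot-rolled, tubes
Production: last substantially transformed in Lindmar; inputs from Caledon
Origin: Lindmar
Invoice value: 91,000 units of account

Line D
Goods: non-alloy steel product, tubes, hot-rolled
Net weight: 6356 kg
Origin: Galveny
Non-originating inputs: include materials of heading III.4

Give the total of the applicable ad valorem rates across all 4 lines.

96%

Line A: non-alloy steel → III.4; in bars → III.4.1; clad → III.4.1.2. Scheduled 29%. Lindmar agreement on III.2.1.1: III.4.1.2 not covered; Lindmar agreement on III.1.1.3: III.4.1.2 not covered. → 29%.
Line B: aluminium → III.2; flat-rolled → III.2.1; cold-drawn → III.2.1.2. Scheduled 38%. Galveny agreement on III.2: CTH met → 23% available; preferential 23%. → 23%.
Line C: zinc → III.1; tubes → III.1.3; hot-rolled → III.1.3.1. Scheduled 38%. Lindmar agreement on III.2.1.1: III.1.3.1 not covered; Lindmar agreement on III.1.1.3: III.1.3.1 not covered. → 38%.
Line D: non-alloy steel → III.4; tubes → III.4.2; hot-rolled → III.4.2.2. Scheduled 6%. Galveny agreement on III.2: III.4.2.2 not covered. → 6%.
Sum: 29% + 23% + 38% + 6% = 96%.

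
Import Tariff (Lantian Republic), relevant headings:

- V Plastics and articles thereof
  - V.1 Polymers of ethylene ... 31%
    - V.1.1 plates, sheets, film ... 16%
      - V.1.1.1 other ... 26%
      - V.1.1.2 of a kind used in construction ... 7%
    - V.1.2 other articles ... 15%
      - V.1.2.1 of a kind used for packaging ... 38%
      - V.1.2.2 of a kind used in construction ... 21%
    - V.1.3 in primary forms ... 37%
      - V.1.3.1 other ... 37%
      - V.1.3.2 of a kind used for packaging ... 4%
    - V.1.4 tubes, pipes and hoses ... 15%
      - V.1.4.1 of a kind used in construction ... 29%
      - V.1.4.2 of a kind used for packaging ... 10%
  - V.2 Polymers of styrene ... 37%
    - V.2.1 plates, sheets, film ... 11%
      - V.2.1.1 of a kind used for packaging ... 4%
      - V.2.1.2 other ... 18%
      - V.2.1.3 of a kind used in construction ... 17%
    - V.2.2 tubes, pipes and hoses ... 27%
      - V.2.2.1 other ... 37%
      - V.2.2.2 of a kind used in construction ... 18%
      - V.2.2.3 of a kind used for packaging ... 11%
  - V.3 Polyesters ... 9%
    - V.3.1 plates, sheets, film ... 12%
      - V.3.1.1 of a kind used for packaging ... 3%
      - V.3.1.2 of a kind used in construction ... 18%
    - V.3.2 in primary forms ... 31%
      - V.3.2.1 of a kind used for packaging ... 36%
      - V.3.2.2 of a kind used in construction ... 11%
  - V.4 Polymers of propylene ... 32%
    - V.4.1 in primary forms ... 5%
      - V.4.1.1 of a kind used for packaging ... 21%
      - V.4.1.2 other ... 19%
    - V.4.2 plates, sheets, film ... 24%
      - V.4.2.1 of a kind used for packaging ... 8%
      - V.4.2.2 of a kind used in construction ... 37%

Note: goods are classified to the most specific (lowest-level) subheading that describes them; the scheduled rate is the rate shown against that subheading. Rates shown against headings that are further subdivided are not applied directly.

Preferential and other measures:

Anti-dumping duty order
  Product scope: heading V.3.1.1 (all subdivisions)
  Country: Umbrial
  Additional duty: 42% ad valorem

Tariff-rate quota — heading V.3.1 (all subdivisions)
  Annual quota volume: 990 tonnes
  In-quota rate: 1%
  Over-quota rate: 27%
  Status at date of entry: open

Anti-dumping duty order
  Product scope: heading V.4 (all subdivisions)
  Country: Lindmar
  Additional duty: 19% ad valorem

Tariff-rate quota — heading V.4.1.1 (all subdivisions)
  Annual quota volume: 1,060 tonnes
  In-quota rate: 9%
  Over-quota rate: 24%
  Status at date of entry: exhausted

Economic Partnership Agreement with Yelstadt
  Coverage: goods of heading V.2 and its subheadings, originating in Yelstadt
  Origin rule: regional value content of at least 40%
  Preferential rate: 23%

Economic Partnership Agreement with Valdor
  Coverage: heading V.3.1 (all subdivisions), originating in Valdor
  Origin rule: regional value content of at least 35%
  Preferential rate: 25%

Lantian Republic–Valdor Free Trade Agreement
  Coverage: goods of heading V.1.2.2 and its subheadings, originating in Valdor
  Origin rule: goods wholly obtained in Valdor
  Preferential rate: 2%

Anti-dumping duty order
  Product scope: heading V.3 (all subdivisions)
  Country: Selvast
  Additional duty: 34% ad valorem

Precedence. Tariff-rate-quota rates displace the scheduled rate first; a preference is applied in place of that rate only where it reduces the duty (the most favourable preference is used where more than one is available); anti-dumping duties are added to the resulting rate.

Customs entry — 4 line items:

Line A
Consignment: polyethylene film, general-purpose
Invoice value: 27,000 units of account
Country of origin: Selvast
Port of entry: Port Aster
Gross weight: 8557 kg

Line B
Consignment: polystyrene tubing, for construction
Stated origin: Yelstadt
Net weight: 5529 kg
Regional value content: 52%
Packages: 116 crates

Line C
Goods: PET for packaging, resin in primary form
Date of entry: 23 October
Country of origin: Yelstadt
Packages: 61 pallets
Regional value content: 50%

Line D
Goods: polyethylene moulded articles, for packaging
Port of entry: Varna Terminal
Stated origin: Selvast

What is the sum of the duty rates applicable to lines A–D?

118%

Line A: polyethylene → V.1; film → V.1.1; general-purpose → V.1.1.1. Scheduled 26%. No special measure applies. → 26%.
Line B: polystyrene → V.2; tubing → V.2.2; for construction → V.2.2.2. Scheduled 18%. Yelstadt agreement on V.2: RVC ≥ 40% → 23% available; preference 23% not lower than 18% → no reduction. → 18%.
Line C: PET → V.3; resin in primary form → V.3.2; for packaging → V.3.2.1. Scheduled 36%. Yelstadt agreement on V.2: V.3.2.1 not covered. → 36%.
Line D: polyethylene → V.1; moulded articles → V.1.2; for packaging → V.1.2.1. Scheduled 38%. No special measure applies. → 38%.
Sum: 26% + 18% + 36% + 38% = 118%.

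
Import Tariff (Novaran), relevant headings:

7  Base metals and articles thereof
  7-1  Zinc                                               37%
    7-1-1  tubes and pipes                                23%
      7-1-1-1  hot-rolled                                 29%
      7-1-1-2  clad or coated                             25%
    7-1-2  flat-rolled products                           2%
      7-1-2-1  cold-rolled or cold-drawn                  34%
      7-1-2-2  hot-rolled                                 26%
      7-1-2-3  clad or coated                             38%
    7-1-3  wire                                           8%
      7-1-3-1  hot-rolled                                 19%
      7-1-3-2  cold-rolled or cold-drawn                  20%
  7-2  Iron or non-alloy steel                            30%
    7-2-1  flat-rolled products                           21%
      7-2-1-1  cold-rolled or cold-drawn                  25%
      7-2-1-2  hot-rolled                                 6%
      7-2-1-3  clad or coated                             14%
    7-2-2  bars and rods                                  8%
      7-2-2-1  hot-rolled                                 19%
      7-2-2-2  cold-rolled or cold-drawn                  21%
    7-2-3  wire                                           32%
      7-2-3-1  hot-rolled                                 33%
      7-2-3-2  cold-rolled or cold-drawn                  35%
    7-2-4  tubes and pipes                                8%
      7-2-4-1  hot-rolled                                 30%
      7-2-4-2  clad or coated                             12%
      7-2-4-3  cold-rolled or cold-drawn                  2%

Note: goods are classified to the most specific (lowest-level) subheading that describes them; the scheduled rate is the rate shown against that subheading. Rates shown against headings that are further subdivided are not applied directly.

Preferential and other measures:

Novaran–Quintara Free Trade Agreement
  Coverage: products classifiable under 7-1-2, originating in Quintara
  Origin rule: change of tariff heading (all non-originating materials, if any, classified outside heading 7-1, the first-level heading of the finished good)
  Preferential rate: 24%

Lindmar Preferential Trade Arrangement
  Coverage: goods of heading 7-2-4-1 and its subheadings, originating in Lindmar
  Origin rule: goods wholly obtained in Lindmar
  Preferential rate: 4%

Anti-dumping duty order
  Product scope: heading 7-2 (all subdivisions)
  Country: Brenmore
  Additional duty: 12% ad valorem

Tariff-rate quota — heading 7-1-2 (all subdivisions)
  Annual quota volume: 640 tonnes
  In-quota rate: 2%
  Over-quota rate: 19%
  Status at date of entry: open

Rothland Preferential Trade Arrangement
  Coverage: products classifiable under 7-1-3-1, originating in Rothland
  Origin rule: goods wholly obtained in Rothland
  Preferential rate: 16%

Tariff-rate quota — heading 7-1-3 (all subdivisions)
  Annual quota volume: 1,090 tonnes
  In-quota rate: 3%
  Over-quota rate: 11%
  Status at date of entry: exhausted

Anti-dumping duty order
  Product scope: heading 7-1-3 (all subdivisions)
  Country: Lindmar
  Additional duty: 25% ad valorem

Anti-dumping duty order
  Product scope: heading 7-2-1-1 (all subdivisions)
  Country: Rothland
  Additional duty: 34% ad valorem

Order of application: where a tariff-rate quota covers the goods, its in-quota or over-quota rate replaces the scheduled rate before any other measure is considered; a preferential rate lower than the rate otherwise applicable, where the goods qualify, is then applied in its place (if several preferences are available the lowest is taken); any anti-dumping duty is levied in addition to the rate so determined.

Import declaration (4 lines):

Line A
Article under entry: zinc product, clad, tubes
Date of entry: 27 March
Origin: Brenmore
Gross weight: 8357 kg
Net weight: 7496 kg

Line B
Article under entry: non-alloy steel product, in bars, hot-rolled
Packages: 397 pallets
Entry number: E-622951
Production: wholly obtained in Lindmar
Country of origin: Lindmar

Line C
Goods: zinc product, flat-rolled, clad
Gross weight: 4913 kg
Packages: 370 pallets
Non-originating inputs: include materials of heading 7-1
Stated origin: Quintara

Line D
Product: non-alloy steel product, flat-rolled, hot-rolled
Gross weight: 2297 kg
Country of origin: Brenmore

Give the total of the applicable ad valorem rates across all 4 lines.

Line A: zinc → 7-1; tubes → 7-1-1; clad → 7-1-1-2. Scheduled 25%. No special measure applies. → 25%.
Line B: non-alloy steel → 7-2; in bars → 7-2-2; hot-rolled → 7-2-2-1. Scheduled 19%. Lindmar agreement on 7-2-4-1: 7-2-2-1 not covered. → 19%.
Line C: zinc → 7-1; flat-rolled → 7-1-2; clad → 7-1-2-3. Scheduled 38%. quota on 7-1-2 open → in-quota 2%; Quintara agreement on 7-1-2: CTH not met. → 2%.
Line D: non-alloy steel → 7-2; flat-rolled → 7-2-1; hot-rolled → 7-2-1-2. Scheduled 6%. anti-dumping (Brenmore, 7-2): +12%; total 6% + 12% = 18%. → 18%.
Sum: 25% + 19% + 2% + 18% = 64%.

64%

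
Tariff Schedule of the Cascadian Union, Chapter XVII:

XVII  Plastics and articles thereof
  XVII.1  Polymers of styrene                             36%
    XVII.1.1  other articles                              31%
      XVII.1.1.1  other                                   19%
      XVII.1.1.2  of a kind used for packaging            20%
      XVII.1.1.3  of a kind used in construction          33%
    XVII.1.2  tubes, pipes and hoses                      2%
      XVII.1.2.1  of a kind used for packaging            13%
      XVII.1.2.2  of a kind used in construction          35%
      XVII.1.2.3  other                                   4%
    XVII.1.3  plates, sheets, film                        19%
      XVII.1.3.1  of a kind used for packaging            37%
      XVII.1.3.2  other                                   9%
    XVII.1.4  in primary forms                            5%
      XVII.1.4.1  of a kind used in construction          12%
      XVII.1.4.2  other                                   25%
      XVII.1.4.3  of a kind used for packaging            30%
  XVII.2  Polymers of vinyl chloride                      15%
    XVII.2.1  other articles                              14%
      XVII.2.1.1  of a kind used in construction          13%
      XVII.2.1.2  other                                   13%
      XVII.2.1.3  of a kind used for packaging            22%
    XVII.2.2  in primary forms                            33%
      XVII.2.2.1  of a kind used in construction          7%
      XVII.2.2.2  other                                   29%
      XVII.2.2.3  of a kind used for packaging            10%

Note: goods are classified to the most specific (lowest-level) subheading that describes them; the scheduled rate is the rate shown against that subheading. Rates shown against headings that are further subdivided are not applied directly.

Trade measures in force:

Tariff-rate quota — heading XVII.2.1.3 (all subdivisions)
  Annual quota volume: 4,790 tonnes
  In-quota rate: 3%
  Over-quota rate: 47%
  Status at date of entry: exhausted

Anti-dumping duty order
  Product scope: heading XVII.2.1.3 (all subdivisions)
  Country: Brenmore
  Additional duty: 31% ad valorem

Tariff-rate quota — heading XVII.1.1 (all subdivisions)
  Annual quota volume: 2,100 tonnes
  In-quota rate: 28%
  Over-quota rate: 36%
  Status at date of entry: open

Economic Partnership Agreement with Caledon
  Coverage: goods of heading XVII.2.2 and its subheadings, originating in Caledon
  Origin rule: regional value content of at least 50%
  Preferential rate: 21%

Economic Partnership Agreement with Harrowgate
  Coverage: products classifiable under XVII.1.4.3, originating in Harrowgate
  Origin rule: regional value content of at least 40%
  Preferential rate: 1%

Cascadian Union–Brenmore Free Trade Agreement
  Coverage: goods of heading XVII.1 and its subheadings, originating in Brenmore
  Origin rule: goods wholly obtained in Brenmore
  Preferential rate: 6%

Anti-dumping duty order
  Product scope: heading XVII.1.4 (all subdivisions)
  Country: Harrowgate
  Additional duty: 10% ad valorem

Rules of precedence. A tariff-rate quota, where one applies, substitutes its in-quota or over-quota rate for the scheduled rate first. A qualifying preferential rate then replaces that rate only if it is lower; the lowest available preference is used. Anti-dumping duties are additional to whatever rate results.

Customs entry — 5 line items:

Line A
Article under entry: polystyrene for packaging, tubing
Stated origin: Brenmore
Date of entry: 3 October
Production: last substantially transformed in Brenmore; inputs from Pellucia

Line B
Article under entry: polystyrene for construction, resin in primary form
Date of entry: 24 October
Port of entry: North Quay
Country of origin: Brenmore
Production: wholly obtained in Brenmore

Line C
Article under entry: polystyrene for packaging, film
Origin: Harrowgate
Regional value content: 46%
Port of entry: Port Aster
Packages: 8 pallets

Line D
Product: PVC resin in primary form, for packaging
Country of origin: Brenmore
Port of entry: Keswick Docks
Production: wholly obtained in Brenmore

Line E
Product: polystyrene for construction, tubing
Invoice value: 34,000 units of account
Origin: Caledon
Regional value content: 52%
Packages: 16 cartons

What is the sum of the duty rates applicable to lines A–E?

Line A: polystyrene → XVII.1; tubing → XVII.1.2; for packaging → XVII.1.2.1. Scheduled 13%. Brenmore agreement on XVII.1: not wholly obtained. → 13%.
Line B: polystyrene → XVII.1; resin in primary form → XVII.1.4; for construction → XVII.1.4.1. Scheduled 12%. Brenmore agreement on XVII.1: wholly obtained → 6% available; preferential 6%. → 6%.
Line C: polystyrene → XVII.1; film → XVII.1.3; for packaging → XVII.1.3.1. Scheduled 37%. Harrowgate agreement on XVII.1.4.3: XVII.1.3.1 not covered. → 37%.
Line D: PVC → XVII.2; resin in primary form → XVII.2.2; for packaging → XVII.2.2.3. Scheduled 10%. Brenmore agreement on XVII.1: XVII.2.2.3 not covered. → 10%.
Line E: polystyrene → XVII.1; tubing → XVII.1.2; for construction → XVII.1.2.2. Scheduled 35%. Caledon agreement on XVII.2.2: XVII.1.2.2 not covered. → 35%.
Sum: 13% + 6% + 37% + 10% + 35% = 101%.

101%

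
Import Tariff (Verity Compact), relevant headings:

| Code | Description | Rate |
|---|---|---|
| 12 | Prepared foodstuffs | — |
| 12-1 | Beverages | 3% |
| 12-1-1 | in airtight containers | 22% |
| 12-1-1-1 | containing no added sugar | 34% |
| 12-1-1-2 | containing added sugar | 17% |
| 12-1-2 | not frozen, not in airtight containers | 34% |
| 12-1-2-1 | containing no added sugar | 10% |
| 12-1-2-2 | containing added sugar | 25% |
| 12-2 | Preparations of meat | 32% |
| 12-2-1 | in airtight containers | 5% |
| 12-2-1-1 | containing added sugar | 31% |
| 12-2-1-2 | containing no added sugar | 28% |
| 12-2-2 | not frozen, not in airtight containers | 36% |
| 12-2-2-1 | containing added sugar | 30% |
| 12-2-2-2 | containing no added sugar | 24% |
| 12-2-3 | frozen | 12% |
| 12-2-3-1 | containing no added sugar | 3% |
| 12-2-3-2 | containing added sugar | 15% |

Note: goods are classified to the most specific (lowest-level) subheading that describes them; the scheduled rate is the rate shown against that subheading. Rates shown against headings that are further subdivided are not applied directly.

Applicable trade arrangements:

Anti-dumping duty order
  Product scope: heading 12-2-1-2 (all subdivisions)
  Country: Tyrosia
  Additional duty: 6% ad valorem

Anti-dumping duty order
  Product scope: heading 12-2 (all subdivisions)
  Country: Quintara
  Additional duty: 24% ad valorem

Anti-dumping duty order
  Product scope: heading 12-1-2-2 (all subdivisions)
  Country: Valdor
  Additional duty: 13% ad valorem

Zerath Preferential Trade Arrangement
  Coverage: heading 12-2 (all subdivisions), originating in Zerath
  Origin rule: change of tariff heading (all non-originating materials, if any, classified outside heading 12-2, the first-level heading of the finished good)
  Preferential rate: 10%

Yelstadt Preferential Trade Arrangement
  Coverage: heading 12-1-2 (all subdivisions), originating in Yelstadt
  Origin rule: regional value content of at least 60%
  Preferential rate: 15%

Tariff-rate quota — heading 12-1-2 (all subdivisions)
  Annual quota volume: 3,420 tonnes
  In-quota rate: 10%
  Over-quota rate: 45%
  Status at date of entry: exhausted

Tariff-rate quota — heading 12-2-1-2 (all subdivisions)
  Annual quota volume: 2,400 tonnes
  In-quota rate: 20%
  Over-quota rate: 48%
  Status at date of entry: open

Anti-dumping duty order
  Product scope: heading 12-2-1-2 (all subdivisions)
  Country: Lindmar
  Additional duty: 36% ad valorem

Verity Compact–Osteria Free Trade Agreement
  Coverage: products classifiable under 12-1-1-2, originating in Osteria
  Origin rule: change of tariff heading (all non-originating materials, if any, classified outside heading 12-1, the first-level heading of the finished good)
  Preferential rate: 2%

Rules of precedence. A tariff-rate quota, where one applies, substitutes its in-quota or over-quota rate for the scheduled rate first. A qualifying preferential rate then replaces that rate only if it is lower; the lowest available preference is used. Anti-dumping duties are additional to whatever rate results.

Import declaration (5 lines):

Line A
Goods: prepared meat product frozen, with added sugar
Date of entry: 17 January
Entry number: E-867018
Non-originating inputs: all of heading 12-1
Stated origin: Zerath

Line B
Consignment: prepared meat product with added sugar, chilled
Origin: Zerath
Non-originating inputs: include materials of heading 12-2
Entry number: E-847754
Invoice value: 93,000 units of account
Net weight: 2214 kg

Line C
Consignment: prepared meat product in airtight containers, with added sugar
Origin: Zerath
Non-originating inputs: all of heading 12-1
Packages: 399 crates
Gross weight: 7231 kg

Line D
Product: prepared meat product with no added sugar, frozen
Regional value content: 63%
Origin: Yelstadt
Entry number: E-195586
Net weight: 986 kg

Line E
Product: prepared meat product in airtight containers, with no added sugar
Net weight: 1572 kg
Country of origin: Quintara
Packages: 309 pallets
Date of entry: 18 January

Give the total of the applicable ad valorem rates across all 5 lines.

Line A: prepared meat product → 12-2; frozen → 12-2-3; with added sugar → 12-2-3-2. Scheduled 15%. Zerath agreement on 12-2: CTH met → 10% available; preferential 10%. → 10%.
Line B: prepared meat product → 12-2; chilled → 12-2-2; with added sugar → 12-2-2-1. Scheduled 30%. Zerath agreement on 12-2: CTH not met. → 30%.
Line C: prepared meat product → 12-2; in airtight containers → 12-2-1; with added sugar → 12-2-1-1. Scheduled 31%. Zerath agreement on 12-2: CTH met → 10% available; preferential 10%. → 10%.
Line D: prepared meat product → 12-2; frozen → 12-2-3; with no added sugar → 12-2-3-1. Scheduled 3%. Yelstadt agreement on 12-1-2: 12-2-3-1 not covered. → 3%.
Line E: prepared meat product → 12-2; in airtight containers → 12-2-1; with no added sugar → 12-2-1-2. Scheduled 28%. quota on 12-2-1-2 open → in-quota 20%; anti-dumping (Quintara, 12-2): +24%; total 20% + 24% = 44%. → 44%.
Sum: 10% + 30% + 10% + 3% + 44% = 97%.

97%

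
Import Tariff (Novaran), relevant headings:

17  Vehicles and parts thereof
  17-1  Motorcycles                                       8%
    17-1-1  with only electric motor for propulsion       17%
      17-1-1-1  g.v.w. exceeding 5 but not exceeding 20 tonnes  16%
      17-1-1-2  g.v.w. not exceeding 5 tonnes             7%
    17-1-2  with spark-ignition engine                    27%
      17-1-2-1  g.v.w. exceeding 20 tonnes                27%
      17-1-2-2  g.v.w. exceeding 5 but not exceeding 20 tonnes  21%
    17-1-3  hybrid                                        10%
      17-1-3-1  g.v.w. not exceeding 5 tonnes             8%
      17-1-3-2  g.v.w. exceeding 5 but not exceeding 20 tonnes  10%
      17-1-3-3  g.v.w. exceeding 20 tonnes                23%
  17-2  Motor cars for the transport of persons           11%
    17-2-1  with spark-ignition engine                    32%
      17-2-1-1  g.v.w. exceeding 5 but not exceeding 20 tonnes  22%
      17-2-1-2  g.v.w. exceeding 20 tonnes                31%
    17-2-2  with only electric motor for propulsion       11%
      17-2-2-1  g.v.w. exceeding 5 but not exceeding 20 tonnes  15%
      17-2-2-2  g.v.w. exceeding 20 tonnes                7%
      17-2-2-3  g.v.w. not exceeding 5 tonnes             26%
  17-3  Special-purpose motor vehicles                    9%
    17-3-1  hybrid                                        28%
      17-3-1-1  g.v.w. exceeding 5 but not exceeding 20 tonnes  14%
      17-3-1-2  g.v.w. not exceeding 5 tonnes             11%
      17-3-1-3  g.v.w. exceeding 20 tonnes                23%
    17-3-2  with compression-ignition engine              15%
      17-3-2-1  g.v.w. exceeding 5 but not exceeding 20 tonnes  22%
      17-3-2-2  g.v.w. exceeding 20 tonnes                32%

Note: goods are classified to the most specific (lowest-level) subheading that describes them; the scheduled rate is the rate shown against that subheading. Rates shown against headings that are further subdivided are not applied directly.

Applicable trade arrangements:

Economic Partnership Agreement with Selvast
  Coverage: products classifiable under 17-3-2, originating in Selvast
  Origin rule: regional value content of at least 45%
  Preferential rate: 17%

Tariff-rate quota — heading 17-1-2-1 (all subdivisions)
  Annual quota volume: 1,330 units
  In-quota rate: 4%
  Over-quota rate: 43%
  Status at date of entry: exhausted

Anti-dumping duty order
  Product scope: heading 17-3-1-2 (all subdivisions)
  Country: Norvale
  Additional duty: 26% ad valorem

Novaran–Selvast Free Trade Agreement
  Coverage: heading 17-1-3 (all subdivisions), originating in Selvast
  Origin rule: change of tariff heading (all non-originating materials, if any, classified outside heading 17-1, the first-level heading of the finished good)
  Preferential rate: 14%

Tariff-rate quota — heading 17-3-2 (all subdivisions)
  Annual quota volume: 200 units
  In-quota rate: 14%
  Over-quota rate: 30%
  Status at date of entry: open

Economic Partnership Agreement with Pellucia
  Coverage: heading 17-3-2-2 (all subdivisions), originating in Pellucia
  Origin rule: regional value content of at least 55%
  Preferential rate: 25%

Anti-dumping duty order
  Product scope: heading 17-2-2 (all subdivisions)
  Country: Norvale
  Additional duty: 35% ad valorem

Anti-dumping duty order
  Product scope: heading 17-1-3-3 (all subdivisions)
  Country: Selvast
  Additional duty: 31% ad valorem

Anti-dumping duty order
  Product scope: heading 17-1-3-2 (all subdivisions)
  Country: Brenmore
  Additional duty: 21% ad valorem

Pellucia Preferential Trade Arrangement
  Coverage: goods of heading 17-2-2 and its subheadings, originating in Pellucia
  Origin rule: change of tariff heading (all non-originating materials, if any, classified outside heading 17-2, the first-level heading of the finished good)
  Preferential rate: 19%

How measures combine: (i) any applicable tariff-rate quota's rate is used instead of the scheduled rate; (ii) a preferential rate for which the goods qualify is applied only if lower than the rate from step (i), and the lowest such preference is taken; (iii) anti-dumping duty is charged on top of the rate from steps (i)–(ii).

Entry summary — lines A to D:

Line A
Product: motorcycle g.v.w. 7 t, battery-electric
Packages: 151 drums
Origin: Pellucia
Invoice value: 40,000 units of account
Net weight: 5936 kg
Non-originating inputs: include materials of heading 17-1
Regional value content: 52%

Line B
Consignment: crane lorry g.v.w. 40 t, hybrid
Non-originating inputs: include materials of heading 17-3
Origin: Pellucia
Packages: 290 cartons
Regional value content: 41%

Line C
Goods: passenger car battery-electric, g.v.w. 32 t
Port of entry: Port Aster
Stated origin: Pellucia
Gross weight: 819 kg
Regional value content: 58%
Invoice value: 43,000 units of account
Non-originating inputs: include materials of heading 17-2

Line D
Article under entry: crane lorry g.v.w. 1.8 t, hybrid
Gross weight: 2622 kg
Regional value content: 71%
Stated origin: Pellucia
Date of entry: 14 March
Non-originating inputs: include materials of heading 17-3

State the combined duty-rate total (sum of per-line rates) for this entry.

Line A: motorcycle → 17-1; battery-electric → 17-1-1; g.v.w. 7 t → 17-1-1-1. Scheduled 16%. Pellucia agreement on 17-3-2-2: 17-1-1-1 not covered; Pellucia agreement on 17-2-2: 17-1-1-1 not covered. → 16%.
Line B: crane lorry → 17-3; hybrid → 17-3-1; g.v.w. 40 t → 17-3-1-3. Scheduled 23%. Pellucia agreement on 17-3-2-2: 17-3-1-3 not covered; Pellucia agreement on 17-2-2: 17-3-1-3 not covered. → 23%.
Line C: passenger car → 17-2; battery-electric → 17-2-2; g.v.w. 32 t → 17-2-2-2. Scheduled 7%. Pellucia agreement on 17-3-2-2: 17-2-2-2 not covered; Pellucia agreement on 17-2-2: CTH not met. → 7%.
Line D: crane lorry → 17-3; hybrid → 17-3-1; g.v.w. 1.8 t → 17-3-1-2. Scheduled 11%. Pellucia agreement on 17-3-2-2: 17-3-1-2 not covered; Pellucia agreement on 17-2-2: 17-3-1-2 not covered. → 11%.
Sum: 16% + 23% + 7% + 11% = 57%.

57%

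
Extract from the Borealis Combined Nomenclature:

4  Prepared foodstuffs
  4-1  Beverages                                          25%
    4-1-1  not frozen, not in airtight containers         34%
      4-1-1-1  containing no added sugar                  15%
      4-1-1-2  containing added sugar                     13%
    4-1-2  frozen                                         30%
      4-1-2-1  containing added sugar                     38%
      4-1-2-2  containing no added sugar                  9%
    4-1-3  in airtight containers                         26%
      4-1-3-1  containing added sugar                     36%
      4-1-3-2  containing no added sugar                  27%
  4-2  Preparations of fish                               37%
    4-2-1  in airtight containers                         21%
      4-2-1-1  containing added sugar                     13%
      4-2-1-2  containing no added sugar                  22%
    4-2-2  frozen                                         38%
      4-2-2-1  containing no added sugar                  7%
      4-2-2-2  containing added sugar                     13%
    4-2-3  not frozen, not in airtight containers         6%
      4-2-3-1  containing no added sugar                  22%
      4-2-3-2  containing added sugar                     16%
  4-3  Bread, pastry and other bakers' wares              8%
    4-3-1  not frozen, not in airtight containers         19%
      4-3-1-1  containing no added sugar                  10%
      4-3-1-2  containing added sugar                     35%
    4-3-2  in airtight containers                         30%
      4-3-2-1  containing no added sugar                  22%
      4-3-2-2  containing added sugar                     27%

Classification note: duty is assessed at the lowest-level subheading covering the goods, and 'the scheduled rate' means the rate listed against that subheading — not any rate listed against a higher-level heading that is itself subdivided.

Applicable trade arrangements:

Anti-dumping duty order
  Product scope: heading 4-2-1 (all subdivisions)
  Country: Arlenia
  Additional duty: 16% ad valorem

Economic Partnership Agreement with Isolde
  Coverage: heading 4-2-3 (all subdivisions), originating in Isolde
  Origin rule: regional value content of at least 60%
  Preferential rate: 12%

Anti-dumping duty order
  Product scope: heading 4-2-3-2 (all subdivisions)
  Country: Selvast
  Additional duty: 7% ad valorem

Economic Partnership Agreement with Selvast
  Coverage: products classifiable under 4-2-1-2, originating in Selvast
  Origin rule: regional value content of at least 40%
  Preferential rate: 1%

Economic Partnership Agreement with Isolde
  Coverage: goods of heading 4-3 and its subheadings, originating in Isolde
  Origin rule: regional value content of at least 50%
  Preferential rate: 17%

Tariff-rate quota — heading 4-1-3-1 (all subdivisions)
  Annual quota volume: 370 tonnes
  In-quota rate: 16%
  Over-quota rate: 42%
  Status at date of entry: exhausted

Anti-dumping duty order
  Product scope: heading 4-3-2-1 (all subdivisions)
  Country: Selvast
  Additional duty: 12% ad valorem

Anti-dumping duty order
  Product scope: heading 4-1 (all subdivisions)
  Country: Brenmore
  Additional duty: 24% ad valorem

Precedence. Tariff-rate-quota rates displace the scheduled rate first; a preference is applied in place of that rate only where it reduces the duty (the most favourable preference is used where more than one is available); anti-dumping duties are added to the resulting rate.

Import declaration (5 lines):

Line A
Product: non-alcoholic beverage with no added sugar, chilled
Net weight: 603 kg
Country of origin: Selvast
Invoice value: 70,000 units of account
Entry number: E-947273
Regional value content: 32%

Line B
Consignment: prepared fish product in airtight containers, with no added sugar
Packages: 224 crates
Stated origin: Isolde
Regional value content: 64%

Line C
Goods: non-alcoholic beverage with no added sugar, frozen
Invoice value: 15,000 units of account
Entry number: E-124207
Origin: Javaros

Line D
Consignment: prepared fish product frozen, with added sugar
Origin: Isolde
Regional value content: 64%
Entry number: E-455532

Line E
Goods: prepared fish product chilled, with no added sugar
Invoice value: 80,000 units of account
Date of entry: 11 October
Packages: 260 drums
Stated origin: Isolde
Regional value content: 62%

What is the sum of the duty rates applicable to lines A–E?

Line A: non-alcoholic beverage → 4-1; chilled → 4-1-1; with no added sugar → 4-1-1-1. Scheduled 15%. Selvast agreement on 4-2-1-2: 4-1-1-1 not covered. → 15%.
Line B: prepared fish product → 4-2; in airtight containers → 4-2-1; with no added sugar → 4-2-1-2. Scheduled 22%. Isolde agreement on 4-2-3: 4-2-1-2 not covered; Isolde agreement on 4-3: 4-2-1-2 not covered. → 22%.
Line C: non-alcoholic beverage → 4-1; frozen → 4-1-2; with no added sugar → 4-1-2-2. Scheduled 9%. No special measure applies. → 9%.
Line D: prepared fish product → 4-2; frozen → 4-2-2; with added sugar → 4-2-2-2. Scheduled 13%. Isolde agreement on 4-2-3: 4-2-2-2 not covered; Isolde agreement on 4-3: 4-2-2-2 not covered. → 13%.
Line E: prepared fish product → 4-2; chilled → 4-2-3; with no added sugar → 4-2-3-1. Scheduled 22%. Isolde agreement on 4-2-3: RVC ≥ 60% → 12% available; Isolde agreement on 4-3: 4-2-3-1 not covered; preferential 12%. → 12%.
Sum: 15% + 22% + 9% + 13% + 12% = 71%.

71%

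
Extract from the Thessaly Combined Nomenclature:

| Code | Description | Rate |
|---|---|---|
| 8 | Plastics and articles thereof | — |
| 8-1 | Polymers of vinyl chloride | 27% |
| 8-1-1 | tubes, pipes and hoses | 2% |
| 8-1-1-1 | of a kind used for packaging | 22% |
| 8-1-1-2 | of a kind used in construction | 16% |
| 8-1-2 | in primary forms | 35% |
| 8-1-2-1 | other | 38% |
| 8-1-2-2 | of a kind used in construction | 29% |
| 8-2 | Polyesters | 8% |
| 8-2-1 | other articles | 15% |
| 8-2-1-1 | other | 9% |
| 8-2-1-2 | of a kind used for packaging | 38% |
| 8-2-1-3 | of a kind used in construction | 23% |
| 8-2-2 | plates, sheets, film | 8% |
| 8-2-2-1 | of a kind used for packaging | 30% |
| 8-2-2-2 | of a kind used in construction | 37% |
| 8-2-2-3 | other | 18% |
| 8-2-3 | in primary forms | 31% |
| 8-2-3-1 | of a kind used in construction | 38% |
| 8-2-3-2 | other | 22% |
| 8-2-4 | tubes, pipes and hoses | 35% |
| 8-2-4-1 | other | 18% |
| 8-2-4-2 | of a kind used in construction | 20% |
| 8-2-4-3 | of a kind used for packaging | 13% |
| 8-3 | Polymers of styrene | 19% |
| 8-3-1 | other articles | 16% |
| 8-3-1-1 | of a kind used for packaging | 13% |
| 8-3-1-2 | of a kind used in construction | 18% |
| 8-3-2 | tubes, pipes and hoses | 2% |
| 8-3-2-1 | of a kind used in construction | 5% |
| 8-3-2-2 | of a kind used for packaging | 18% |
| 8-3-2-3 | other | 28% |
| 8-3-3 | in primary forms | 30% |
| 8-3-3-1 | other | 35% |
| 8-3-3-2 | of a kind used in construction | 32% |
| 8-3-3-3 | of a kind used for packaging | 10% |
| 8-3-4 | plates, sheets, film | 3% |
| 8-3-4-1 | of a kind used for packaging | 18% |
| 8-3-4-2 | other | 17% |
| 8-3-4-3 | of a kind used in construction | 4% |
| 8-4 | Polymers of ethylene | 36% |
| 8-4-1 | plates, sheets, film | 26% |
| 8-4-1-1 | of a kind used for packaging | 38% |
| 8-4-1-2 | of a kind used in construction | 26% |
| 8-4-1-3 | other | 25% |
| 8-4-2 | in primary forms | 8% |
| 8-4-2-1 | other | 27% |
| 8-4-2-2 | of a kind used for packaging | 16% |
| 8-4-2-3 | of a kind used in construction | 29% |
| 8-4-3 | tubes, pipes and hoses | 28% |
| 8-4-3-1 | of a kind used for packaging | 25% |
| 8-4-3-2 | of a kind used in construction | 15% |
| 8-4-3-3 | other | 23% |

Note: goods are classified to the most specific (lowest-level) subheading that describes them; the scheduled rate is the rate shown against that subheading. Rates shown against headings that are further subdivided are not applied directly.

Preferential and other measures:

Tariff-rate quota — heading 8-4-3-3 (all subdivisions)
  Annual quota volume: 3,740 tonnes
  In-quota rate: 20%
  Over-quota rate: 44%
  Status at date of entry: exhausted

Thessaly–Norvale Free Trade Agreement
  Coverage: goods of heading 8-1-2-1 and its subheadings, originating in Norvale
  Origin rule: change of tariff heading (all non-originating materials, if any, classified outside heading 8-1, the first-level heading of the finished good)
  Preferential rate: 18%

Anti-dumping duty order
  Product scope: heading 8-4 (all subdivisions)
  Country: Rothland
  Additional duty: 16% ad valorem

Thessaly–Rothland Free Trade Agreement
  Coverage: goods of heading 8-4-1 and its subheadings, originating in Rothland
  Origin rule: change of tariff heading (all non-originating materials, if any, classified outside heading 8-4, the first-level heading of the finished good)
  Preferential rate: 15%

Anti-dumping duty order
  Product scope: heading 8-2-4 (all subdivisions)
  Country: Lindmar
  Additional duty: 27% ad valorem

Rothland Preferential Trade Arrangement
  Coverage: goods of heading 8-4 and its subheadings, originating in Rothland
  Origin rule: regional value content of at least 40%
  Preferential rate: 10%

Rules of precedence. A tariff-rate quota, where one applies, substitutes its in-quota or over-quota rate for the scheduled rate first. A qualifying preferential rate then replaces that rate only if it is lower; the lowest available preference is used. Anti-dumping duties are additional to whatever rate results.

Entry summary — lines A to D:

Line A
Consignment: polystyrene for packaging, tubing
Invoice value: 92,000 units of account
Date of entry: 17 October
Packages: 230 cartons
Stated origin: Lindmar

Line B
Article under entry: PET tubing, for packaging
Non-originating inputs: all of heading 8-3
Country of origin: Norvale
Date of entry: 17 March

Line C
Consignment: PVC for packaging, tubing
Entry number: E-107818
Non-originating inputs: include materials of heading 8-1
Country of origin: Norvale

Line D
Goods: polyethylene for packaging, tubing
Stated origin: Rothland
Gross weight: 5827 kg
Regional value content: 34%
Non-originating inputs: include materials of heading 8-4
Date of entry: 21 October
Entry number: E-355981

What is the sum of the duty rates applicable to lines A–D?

Line A: polystyrene → 8-3; tubing → 8-3-2; for packaging → 8-3-2-2. Scheduled 18%. No special measure applies. → 18%.
Line B: PET → 8-2; tubing → 8-2-4; for packaging → 8-2-4-3. Scheduled 13%. Norvale agreement on 8-1-2-1: 8-2-4-3 not covered. → 13%.
Line C: PVC → 8-1; tubing → 8-1-1; for packaging → 8-1-1-1. Scheduled 22%. Norvale agreement on 8-1-2-1: 8-1-1-1 not covered. → 22%.
Line D: polyethylene → 8-4; tubing → 8-4-3; for packaging → 8-4-3-1. Scheduled 25%. Rothland agreement on 8-4-1: 8-4-3-1 not covered; Rothland agreement on 8-4: RVC < 40%; anti-dumping (Rothland, 8-4): +16%; total 25% + 16% = 41%. → 41%.
Sum: 18% + 13% + 22% + 41% = 94%.

94%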